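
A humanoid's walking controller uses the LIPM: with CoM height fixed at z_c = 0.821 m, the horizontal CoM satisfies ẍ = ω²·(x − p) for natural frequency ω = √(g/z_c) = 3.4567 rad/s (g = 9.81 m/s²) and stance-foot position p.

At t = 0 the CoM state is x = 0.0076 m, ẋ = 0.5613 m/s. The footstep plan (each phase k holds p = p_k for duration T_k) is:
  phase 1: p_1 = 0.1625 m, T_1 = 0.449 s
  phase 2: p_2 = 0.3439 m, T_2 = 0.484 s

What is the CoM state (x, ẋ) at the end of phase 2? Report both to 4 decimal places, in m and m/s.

x = -0.0686, ẋ = -1.2647

phase 1: p=0.1625, T=0.449, ωT=1.552058, cosh=2.466495, sinh=2.254683; start (x,ẋ)=(0.007600, 0.561300) → end (x,ẋ)=(0.146556, 0.177190)
phase 2: p=0.3439, T=0.484, ωT=1.673043, cosh=2.758016, sinh=2.570341; start (x,ẋ)=(0.146556, 0.177190) → end (x,ẋ)=(-0.068623, -1.264688)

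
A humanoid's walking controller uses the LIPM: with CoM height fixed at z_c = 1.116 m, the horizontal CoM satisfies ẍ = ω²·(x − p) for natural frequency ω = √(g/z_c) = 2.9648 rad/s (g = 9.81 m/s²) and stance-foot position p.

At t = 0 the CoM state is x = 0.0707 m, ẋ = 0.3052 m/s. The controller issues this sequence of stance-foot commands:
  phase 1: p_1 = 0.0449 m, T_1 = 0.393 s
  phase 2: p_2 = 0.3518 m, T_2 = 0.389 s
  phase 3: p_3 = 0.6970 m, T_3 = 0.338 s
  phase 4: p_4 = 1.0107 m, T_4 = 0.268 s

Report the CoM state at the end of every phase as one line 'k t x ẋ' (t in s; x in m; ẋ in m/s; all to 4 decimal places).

1 0.3930 0.2393 0.6476
2 0.7820 0.4674 0.6523
3 1.1200 0.6013 0.2058
4 1.3880 0.5263 -0.7948

phase 1: p=0.0449, T=0.393, ωT=1.165166, cosh=1.759164, sinh=1.447293; start (x,ẋ)=(0.070700, 0.305200) → end (x,ẋ)=(0.239272, 0.647603)
phase 2: p=0.3518, T=0.389, ωT=1.153307, cosh=1.742123, sinh=1.426532; start (x,ẋ)=(0.239272, 0.647603) → end (x,ẋ)=(0.467361, 0.652282)
phase 3: p=0.6970, T=0.338, ωT=1.002102, cosh=1.545555, sinh=1.178448; start (x,ẋ)=(0.467361, 0.652282) → end (x,ẋ)=(0.601350, 0.205811)
phase 4: p=1.0107, T=0.268, ωT=0.794566, cosh=1.332629, sinh=0.880852; start (x,ẋ)=(0.601350, 0.205811) → end (x,ẋ)=(0.526335, -0.794769)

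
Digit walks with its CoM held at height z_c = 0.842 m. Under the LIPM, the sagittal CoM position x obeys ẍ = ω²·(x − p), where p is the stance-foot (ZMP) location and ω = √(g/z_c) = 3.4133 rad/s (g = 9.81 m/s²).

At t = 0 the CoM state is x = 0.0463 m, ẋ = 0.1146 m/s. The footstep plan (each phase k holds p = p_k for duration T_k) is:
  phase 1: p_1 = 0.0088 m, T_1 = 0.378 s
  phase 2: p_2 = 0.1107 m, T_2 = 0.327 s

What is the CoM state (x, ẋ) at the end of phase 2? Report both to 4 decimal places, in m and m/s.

phase 1: p=0.0088, T=0.378, ωT=1.290227, cosh=1.954410, sinh=1.679202; start (x,ẋ)=(0.046300, 0.114600) → end (x,ẋ)=(0.138469, 0.438911)
phase 2: p=0.1107, T=0.327, ωT=1.116149, cosh=1.690307, sinh=1.362768; start (x,ẋ)=(0.138469, 0.438911) → end (x,ẋ)=(0.332874, 0.871062)

x = 0.3329, ẋ = 0.8711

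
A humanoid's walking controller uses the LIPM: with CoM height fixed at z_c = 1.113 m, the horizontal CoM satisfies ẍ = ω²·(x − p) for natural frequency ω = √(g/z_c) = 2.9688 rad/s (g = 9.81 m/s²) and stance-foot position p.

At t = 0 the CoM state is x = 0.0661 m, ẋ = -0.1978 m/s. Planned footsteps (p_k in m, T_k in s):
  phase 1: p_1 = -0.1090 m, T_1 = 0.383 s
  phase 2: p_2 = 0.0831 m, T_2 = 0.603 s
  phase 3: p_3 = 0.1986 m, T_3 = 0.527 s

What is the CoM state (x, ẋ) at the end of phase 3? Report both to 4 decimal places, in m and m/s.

x = 2.0001, ẋ = 5.4319

phase 1: p=-0.1090, T=0.383, ωT=1.137050, cosh=1.719161, sinh=1.398398; start (x,ẋ)=(0.066100, -0.197800) → end (x,ẋ)=(0.098855, 0.386889)
phase 2: p=0.0831, T=0.603, ωT=1.790186, cosh=3.078749, sinh=2.911820; start (x,ẋ)=(0.098855, 0.386889) → end (x,ẋ)=(0.511069, 1.327330)
phase 3: p=0.1986, T=0.527, ωT=1.564558, cosh=2.494870, sinh=2.285690; start (x,ẋ)=(0.511069, 1.327330) → end (x,ẋ)=(2.000087, 5.431857)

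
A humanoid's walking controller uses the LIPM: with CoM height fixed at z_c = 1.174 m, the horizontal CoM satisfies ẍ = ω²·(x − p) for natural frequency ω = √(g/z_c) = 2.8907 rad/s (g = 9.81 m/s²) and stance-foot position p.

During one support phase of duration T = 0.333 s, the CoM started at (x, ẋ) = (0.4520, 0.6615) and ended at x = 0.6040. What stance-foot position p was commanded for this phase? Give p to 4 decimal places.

ωT = 2.8907·0.333 = 0.962603; cosh(ωT) = 1.500201, sinh(ωT) = 1.118303
x(T) = p + (x₀−p)·cosh(ωT) + (ẋ₀/ω)·sinh(ωT) ⇒ p·(1 − cosh) = x(T) − x₀·cosh − (ẋ₀/ω)·sinh
numerator   = 0.6040 − (0.4520)·1.500201 − (0.6615/2.8907)·1.118303 = -0.330000
denominator = 1 − 1.500201 = -0.500201
p = -0.330000 / -0.500201 = 0.6597

p = 0.6597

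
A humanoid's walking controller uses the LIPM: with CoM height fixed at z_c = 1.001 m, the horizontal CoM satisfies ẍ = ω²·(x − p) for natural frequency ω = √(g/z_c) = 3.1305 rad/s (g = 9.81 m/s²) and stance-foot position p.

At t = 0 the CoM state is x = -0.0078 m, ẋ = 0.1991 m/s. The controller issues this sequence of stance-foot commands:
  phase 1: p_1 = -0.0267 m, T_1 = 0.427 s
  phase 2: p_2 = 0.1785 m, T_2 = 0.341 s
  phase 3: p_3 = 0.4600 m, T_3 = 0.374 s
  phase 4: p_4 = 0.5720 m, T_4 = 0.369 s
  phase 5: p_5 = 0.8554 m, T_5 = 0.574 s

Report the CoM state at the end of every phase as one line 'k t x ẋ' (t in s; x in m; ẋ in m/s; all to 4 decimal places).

phase 1: p=-0.0267, T=0.427, ωT=1.336723, cosh=2.034628, sinh=1.771923; start (x,ẋ)=(-0.007800, 0.199100) → end (x,ẋ)=(0.124449, 0.509933)
phase 2: p=0.1785, T=0.341, ωT=1.067501, cosh=1.625984, sinh=1.282117; start (x,ẋ)=(0.124449, 0.509933) → end (x,ẋ)=(0.299460, 0.612199)
phase 3: p=0.4600, T=0.374, ωT=1.170807, cosh=1.767355, sinh=1.457239; start (x,ẋ)=(0.299460, 0.612199) → end (x,ẋ)=(0.461246, 0.349609)
phase 4: p=0.5720, T=0.369, ωT=1.155155, cosh=1.744761, sinh=1.429752; start (x,ẋ)=(0.461246, 0.349609) → end (x,ẋ)=(0.538433, 0.114268)
phase 5: p=0.8554, T=0.574, ωT=1.796907, cosh=3.098388, sinh=2.932577; start (x,ẋ)=(0.538433, 0.114268) → end (x,ẋ)=(-0.019641, -2.555842)

1 0.4270 0.1244 0.5099
2 0.7680 0.2995 0.6122
3 1.1420 0.4612 0.3496
4 1.5110 0.5384 0.1143
5 2.0850 -0.0196 -2.5558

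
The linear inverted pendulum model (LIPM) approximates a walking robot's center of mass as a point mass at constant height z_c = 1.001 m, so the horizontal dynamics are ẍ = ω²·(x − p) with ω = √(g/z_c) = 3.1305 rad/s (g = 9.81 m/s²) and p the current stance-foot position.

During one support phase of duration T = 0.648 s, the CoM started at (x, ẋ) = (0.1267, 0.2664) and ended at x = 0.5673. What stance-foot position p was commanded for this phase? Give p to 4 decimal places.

p = 0.0839

ωT = 3.1305·0.648 = 2.028564; cosh(ωT) = 3.867342, sinh(ωT) = 3.735818
x(T) = p + (x₀−p)·cosh(ωT) + (ẋ₀/ω)·sinh(ωT) ⇒ p·(1 − cosh) = x(T) − x₀·cosh − (ẋ₀/ω)·sinh
numerator   = 0.5673 − (0.1267)·3.867342 − (0.2664/3.1305)·3.735818 = -0.240604
denominator = 1 − 3.867342 = -2.867342
p = -0.240604 / -2.867342 = 0.0839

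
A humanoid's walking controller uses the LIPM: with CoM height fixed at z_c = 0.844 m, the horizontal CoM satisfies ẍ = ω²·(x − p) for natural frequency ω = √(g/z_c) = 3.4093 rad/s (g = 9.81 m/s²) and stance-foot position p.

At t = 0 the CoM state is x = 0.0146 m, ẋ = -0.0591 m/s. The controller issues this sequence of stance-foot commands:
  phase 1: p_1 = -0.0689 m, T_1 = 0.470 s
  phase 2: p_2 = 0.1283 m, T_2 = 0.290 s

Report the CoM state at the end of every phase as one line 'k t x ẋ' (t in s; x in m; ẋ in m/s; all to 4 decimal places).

1 0.4700 0.1055 0.5253
2 0.7600 0.2718 0.7137

phase 1: p=-0.0689, T=0.470, ωT=1.602371, cosh=2.583104, sinh=2.381686; start (x,ẋ)=(0.014600, -0.059100) → end (x,ẋ)=(0.105503, 0.525349)
phase 2: p=0.1283, T=0.290, ωT=0.988697, cosh=1.529896, sinh=1.157834; start (x,ẋ)=(0.105503, 0.525349) → end (x,ẋ)=(0.271837, 0.713739)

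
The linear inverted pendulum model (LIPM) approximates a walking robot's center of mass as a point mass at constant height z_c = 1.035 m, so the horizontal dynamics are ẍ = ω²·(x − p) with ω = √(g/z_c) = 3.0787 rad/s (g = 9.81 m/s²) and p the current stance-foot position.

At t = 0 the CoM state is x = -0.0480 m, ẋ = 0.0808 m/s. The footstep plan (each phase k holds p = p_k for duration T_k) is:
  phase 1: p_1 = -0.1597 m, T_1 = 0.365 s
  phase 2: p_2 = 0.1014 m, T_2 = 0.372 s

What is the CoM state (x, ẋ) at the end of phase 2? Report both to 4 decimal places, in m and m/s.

phase 1: p=-0.1597, T=0.365, ωT=1.123725, cosh=1.700680, sinh=1.375614; start (x,ẋ)=(-0.048000, 0.080800) → end (x,ẋ)=(0.066369, 0.610476)
phase 2: p=0.1014, T=0.372, ωT=1.145276, cosh=1.730723, sinh=1.412587; start (x,ẋ)=(0.066369, 0.610476) → end (x,ẋ)=(0.320873, 0.904216)

x = 0.3209, ẋ = 0.9042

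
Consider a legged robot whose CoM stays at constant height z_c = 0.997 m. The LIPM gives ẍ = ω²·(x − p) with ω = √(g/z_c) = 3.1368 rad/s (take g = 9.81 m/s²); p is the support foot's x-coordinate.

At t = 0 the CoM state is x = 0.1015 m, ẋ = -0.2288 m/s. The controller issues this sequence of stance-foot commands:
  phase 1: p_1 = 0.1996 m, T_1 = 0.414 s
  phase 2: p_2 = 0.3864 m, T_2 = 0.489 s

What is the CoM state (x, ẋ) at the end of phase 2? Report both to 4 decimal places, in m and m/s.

x = -1.5204, ẋ = -5.8501

phase 1: p=0.1996, T=0.414, ωT=1.298635, cosh=1.968598, sinh=1.695694; start (x,ẋ)=(0.101500, -0.228800) → end (x,ẋ)=(-0.117204, -0.972214)
phase 2: p=0.3864, T=0.489, ωT=1.533895, cosh=2.425947, sinh=2.210253; start (x,ẋ)=(-0.117204, -0.972214) → end (x,ẋ)=(-1.520360, -5.850092)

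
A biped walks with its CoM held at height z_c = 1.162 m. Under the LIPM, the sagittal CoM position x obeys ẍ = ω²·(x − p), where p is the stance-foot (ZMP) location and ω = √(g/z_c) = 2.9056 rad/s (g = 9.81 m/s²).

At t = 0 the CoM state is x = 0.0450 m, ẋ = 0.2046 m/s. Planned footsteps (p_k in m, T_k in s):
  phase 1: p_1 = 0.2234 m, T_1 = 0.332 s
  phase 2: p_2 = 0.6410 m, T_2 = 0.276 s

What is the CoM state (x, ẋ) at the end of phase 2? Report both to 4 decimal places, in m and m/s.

x = -0.2554, ẋ = -1.9369

phase 1: p=0.2234, T=0.332, ωT=0.964659, cosh=1.502503, sinh=1.121390; start (x,ẋ)=(0.045000, 0.204600) → end (x,ẋ)=(0.034317, -0.273871)
phase 2: p=0.6410, T=0.276, ωT=0.801946, cosh=1.339165, sinh=0.890710; start (x,ẋ)=(0.034317, -0.273871) → end (x,ẋ)=(-0.255404, -1.936882)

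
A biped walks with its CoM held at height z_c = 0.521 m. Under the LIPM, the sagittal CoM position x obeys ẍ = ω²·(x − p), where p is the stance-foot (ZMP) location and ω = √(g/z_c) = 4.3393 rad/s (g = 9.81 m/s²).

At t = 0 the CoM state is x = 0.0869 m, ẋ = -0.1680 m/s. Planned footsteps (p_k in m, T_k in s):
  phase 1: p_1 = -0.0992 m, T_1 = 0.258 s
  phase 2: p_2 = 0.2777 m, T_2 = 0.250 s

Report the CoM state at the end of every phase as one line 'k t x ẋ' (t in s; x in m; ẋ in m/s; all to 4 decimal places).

phase 1: p=-0.0992, T=0.258, ωT=1.119539, cosh=1.694936, sinh=1.368506; start (x,ẋ)=(0.086900, -0.168000) → end (x,ẋ)=(0.163245, 0.820379)
phase 2: p=0.2777, T=0.250, ωT=1.084825, cosh=1.648441, sinh=1.310481; start (x,ẋ)=(0.163245, 0.820379) → end (x,ẋ)=(0.336784, 0.701490)

1 0.2580 0.1632 0.8204
2 0.5080 0.3368 0.7015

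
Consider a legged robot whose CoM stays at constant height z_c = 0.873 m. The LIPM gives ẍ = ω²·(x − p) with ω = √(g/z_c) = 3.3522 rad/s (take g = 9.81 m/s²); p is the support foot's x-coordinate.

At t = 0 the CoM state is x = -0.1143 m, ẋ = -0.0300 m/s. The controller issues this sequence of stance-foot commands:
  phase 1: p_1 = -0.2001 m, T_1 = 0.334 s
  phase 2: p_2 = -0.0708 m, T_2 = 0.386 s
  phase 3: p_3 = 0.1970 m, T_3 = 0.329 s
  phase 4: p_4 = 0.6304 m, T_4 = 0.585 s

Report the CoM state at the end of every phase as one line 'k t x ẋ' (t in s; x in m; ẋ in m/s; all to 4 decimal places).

1 0.3340 -0.0669 0.3428
2 0.7200 0.1093 0.6941
3 1.0490 0.3279 0.7667
4 1.6340 0.3307 -0.7542

phase 1: p=-0.2001, T=0.334, ωT=1.119635, cosh=1.695067, sinh=1.368668; start (x,ẋ)=(-0.114300, -0.030000) → end (x,ẋ)=(-0.066912, 0.342803)
phase 2: p=-0.0708, T=0.386, ωT=1.293949, cosh=1.960674, sinh=1.686488; start (x,ẋ)=(-0.066912, 0.342803) → end (x,ẋ)=(0.109287, 0.694105)
phase 3: p=0.1970, T=0.329, ωT=1.102874, cosh=1.672364, sinh=1.340448; start (x,ẋ)=(0.109287, 0.694105) → end (x,ẋ)=(0.327864, 0.766661)
phase 4: p=0.6304, T=0.585, ωT=1.961037, cosh=3.623703, sinh=3.482990; start (x,ẋ)=(0.327864, 0.766661) → end (x,ẋ)=(0.330674, -0.754158)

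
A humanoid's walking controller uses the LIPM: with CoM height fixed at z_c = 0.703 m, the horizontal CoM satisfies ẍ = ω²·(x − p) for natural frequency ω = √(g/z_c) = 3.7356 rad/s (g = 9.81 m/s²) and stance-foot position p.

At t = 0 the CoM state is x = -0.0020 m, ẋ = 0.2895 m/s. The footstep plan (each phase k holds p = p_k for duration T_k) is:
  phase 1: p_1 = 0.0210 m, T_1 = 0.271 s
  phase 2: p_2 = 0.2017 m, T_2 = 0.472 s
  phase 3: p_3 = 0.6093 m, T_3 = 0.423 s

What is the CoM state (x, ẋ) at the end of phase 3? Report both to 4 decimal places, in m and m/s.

x = -0.8610, ẋ = -5.1502

phase 1: p=0.0210, T=0.271, ωT=1.012348, cosh=1.557710, sinh=1.194345; start (x,ẋ)=(-0.002000, 0.289500) → end (x,ẋ)=(0.077732, 0.348340)
phase 2: p=0.2017, T=0.472, ωT=1.763203, cosh=3.001290, sinh=2.829795; start (x,ẋ)=(0.077732, 0.348340) → end (x,ẋ)=(0.093510, -0.264999)
phase 3: p=0.6093, T=0.423, ωT=1.580159, cosh=2.530835, sinh=2.324892; start (x,ẋ)=(0.093510, -0.264999) → end (x,ẋ)=(-0.861005, -5.150239)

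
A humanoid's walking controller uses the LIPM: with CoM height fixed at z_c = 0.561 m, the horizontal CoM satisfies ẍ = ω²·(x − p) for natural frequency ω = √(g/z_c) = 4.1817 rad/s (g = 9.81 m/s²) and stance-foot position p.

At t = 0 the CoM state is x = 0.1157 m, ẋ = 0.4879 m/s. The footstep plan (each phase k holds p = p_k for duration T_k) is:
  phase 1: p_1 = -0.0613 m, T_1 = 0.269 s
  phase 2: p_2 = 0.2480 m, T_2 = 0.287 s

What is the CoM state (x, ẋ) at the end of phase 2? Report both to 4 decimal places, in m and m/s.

phase 1: p=-0.0613, T=0.269, ωT=1.124877, cosh=1.702266, sinh=1.377573; start (x,ẋ)=(0.115700, 0.487900) → end (x,ẋ)=(0.400729, 1.850161)
phase 2: p=0.2480, T=0.287, ωT=1.200148, cosh=1.810879, sinh=1.509729; start (x,ẋ)=(0.400729, 1.850161) → end (x,ẋ)=(1.192543, 4.314635)

x = 1.1925, ẋ = 4.3146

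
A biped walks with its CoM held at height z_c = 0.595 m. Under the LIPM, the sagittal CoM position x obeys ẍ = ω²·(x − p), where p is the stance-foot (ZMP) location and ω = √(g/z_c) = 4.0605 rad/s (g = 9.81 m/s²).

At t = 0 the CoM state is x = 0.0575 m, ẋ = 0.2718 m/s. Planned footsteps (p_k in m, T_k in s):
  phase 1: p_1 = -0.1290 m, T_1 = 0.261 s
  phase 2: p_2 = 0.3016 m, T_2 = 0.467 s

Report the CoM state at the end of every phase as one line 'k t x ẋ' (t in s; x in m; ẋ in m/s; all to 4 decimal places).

1 0.2610 0.2574 1.4007
2 0.7280 1.2741 4.1859

phase 1: p=-0.1290, T=0.261, ωT=1.059791, cosh=1.616147, sinh=1.269619; start (x,ẋ)=(0.057500, 0.271800) → end (x,ẋ)=(0.257397, 1.400730)
phase 2: p=0.3016, T=0.467, ωT=1.896254, cosh=3.405511, sinh=3.255381; start (x,ẋ)=(0.257397, 1.400730) → end (x,ẋ)=(1.274057, 4.185902)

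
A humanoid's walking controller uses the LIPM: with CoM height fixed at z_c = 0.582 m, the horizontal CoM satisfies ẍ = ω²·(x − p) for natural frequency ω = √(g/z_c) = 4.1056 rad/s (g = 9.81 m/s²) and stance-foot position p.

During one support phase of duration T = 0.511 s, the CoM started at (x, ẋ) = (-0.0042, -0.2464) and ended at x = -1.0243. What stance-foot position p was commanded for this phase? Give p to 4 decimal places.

p = 0.2443

ωT = 4.1056·0.511 = 2.097962; cosh(ωT) = 4.136124, sinh(ωT) = 4.013417
x(T) = p + (x₀−p)·cosh(ωT) + (ẋ₀/ω)·sinh(ωT) ⇒ p·(1 − cosh) = x(T) − x₀·cosh − (ẋ₀/ω)·sinh
numerator   = -1.0243 − (-0.0042)·4.136124 − (-0.2464/4.1056)·4.013417 = -0.766061
denominator = 1 − 4.136124 = -3.136124
p = -0.766061 / -3.136124 = 0.2443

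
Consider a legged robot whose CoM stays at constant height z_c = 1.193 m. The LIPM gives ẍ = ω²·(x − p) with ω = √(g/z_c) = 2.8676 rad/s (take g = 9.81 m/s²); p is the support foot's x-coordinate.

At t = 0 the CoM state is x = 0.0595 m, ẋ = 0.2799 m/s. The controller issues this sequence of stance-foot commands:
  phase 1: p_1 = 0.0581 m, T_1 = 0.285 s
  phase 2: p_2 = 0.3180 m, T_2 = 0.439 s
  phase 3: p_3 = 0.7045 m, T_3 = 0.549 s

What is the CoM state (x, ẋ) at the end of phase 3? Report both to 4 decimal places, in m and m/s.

x = -0.5809, ẋ = -3.4054

phase 1: p=0.0581, T=0.285, ωT=0.817266, cosh=1.352969, sinh=0.911332; start (x,ẋ)=(0.059500, 0.279900) → end (x,ẋ)=(0.148947, 0.382355)
phase 2: p=0.3180, T=0.439, ωT=1.258876, cosh=1.902718, sinh=1.618745; start (x,ẋ)=(0.148947, 0.382355) → end (x,ẋ)=(0.212177, -0.057215)
phase 3: p=0.7045, T=0.549, ωT=1.574312, cosh=2.517286, sinh=2.310136; start (x,ẋ)=(0.212177, -0.057215) → end (x,ẋ)=(-0.580909, -3.405440)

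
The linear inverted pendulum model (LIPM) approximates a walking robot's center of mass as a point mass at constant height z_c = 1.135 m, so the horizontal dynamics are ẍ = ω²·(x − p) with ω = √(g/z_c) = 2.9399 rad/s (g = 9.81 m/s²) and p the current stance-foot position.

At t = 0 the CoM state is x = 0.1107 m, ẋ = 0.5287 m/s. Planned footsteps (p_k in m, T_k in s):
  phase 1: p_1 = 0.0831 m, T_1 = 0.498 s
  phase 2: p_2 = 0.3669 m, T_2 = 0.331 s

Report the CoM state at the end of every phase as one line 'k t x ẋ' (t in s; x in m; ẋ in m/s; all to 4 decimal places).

1 0.4980 0.5139 1.3701
2 0.8290 1.1177 2.5618

phase 1: p=0.0831, T=0.498, ωT=1.464070, cosh=2.277407, sinh=2.046114; start (x,ẋ)=(0.110700, 0.528700) → end (x,ẋ)=(0.513922, 1.370089)
phase 2: p=0.3669, T=0.331, ωT=0.973107, cosh=1.512030, sinh=1.134123; start (x,ẋ)=(0.513922, 1.370089) → end (x,ẋ)=(1.117739, 2.561817)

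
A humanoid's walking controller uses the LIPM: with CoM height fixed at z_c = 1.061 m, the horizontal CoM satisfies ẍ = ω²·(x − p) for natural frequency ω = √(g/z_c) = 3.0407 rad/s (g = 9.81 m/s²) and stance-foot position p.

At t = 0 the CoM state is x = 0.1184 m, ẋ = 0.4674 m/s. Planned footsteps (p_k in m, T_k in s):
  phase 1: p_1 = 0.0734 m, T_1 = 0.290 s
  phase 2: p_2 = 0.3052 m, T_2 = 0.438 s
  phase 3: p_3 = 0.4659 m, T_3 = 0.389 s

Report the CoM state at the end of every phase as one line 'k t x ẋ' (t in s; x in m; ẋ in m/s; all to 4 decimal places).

phase 1: p=0.0734, T=0.290, ωT=0.881803, cosh=1.414643, sinh=1.000607; start (x,ẋ)=(0.118400, 0.467400) → end (x,ẋ)=(0.290867, 0.798119)
phase 2: p=0.3052, T=0.438, ωT=1.331827, cosh=2.025975, sinh=1.761981; start (x,ẋ)=(0.290867, 0.798119) → end (x,ẋ)=(0.738644, 1.540177)
phase 3: p=0.4659, T=0.389, ωT=1.182832, cosh=1.785007, sinh=1.478597; start (x,ẋ)=(0.738644, 1.540177) → end (x,ẋ)=(1.701690, 3.975476)

1 0.2900 0.2909 0.7981
2 0.7280 0.7386 1.5402
3 1.1170 1.7017 3.9755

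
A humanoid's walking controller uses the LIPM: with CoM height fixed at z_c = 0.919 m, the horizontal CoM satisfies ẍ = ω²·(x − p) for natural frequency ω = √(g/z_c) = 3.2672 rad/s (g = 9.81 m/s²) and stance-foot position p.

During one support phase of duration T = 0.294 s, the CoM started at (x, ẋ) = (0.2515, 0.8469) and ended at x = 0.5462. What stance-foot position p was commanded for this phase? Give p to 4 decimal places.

p = 0.2402

ωT = 3.2672·0.294 = 0.960557; cosh(ωT) = 1.497915, sinh(ωT) = 1.115236
x(T) = p + (x₀−p)·cosh(ωT) + (ẋ₀/ω)·sinh(ωT) ⇒ p·(1 − cosh) = x(T) − x₀·cosh − (ẋ₀/ω)·sinh
numerator   = 0.5462 − (0.2515)·1.497915 − (0.8469/3.2672)·1.115236 = -0.119609
denominator = 1 − 1.497915 = -0.497915
p = -0.119609 / -0.497915 = 0.2402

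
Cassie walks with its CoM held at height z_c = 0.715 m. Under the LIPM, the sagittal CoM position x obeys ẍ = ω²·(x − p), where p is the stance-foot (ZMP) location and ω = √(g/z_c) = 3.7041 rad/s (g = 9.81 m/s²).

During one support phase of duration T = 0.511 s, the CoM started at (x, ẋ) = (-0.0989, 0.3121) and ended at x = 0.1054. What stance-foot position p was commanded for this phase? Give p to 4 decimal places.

p = -0.0701

ωT = 3.7041·0.511 = 1.892795; cosh(ωT) = 3.394273, sinh(ωT) = 3.243623
x(T) = p + (x₀−p)·cosh(ωT) + (ẋ₀/ω)·sinh(ωT) ⇒ p·(1 − cosh) = x(T) − x₀·cosh − (ẋ₀/ω)·sinh
numerator   = 0.1054 − (-0.0989)·3.394273 − (0.3121/3.7041)·3.243623 = 0.167792
denominator = 1 − 3.394273 = -2.394273
p = 0.167792 / -2.394273 = -0.0701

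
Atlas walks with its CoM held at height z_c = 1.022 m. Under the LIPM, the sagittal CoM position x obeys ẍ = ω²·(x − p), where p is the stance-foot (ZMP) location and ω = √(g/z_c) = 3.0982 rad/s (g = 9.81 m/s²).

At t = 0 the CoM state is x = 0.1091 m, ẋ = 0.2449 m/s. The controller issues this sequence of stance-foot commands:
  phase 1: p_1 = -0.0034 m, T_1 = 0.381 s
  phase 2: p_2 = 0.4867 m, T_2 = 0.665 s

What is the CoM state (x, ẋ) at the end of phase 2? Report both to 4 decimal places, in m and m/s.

x = 0.9801, ẋ = 1.7180

phase 1: p=-0.0034, T=0.381, ωT=1.180414, cosh=1.781437, sinh=1.474285; start (x,ẋ)=(0.109100, 0.244900) → end (x,ẋ)=(0.313548, 0.950132)
phase 2: p=0.4867, T=0.665, ωT=2.060303, cosh=3.987881, sinh=3.860466; start (x,ẋ)=(0.313548, 0.950132) → end (x,ẋ)=(0.980088, 1.718030)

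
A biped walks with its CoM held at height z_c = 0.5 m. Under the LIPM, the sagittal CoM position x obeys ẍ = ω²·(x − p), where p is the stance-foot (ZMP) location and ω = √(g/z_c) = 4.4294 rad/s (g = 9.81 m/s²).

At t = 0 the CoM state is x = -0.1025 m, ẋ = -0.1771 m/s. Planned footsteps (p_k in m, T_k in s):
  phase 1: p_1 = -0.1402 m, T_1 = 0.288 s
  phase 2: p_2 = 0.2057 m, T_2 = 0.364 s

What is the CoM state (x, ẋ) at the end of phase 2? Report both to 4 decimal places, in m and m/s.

phase 1: p=-0.1402, T=0.288, ωT=1.275667, cosh=1.930167, sinh=1.650923; start (x,ẋ)=(-0.102500, -0.177100) → end (x,ẋ)=(-0.133441, -0.066148)
phase 2: p=0.2057, T=0.364, ωT=1.612302, cosh=2.606884, sinh=2.407455; start (x,ẋ)=(-0.133441, -0.066148) → end (x,ẋ)=(-0.714354, -3.788901)

x = -0.7144, ẋ = -3.7889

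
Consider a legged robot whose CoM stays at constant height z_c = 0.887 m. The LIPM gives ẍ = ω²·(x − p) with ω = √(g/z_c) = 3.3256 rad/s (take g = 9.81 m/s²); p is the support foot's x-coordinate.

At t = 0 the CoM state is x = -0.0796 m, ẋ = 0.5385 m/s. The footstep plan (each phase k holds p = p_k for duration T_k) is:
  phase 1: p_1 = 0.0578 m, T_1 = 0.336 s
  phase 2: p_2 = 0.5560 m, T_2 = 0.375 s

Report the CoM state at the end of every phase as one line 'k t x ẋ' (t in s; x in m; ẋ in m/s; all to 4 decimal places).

1 0.3360 0.0463 0.2875
2 0.7110 -0.2661 -2.1644

phase 1: p=0.0578, T=0.336, ωT=1.117402, cosh=1.692015, sinh=1.364886; start (x,ẋ)=(-0.079600, 0.538500) → end (x,ẋ)=(0.046327, 0.287482)
phase 2: p=0.5560, T=0.375, ωT=1.247100, cosh=1.883786, sinh=1.596449; start (x,ẋ)=(0.046327, 0.287482) → end (x,ẋ)=(-0.266109, -2.164375)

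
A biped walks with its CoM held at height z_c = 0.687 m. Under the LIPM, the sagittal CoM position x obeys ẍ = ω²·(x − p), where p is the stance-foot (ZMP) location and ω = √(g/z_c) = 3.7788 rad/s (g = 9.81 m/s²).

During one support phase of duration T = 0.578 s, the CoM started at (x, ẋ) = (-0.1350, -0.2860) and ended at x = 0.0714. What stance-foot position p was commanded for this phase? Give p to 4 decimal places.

ωT = 3.7788·0.578 = 2.184146; cosh(ωT) = 4.497818, sinh(ωT) = 4.385244
x(T) = p + (x₀−p)·cosh(ωT) + (ẋ₀/ω)·sinh(ωT) ⇒ p·(1 − cosh) = x(T) − x₀·cosh − (ẋ₀/ω)·sinh
numerator   = 0.0714 − (-0.1350)·4.497818 − (-0.2860/3.7788)·4.385244 = 1.010504
denominator = 1 − 4.497818 = -3.497818
p = 1.010504 / -3.497818 = -0.2889

p = -0.2889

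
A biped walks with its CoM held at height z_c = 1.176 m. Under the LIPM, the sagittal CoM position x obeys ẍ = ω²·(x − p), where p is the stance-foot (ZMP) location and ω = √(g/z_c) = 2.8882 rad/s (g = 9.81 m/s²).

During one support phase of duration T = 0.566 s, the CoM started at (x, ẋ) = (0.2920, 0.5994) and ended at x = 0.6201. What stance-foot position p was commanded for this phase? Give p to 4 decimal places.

p = 0.4026

ωT = 2.8882·0.566 = 1.634721; cosh(ωT) = 2.661517, sinh(ωT) = 2.466511
x(T) = p + (x₀−p)·cosh(ωT) + (ẋ₀/ω)·sinh(ωT) ⇒ p·(1 − cosh) = x(T) − x₀·cosh − (ẋ₀/ω)·sinh
numerator   = 0.6201 − (0.2920)·2.661517 − (0.5994/2.8882)·2.466511 = -0.668948
denominator = 1 − 2.661517 = -1.661517
p = -0.668948 / -1.661517 = 0.4026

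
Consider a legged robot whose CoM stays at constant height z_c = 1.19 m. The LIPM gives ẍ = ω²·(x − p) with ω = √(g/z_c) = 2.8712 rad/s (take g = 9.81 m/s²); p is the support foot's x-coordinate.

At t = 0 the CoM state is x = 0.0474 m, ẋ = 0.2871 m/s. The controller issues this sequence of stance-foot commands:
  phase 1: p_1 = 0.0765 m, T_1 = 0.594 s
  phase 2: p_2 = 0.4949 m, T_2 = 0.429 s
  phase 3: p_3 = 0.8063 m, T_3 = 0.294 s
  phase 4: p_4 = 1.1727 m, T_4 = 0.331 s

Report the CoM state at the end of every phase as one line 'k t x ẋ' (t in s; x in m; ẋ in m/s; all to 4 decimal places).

1 0.5940 0.2599 0.5938
2 1.0230 0.3821 0.0463
3 1.3170 0.2371 -1.0907
4 1.6480 -0.6361 -4.5765

phase 1: p=0.0765, T=0.594, ωT=1.705493, cosh=2.842890, sinh=2.661207; start (x,ẋ)=(0.047400, 0.287100) → end (x,ẋ)=(0.259874, 0.593845)
phase 2: p=0.4949, T=0.429, ωT=1.231745, cosh=1.859494, sinh=1.567711; start (x,ẋ)=(0.259874, 0.593845) → end (x,ẋ)=(0.382117, 0.046349)
phase 3: p=0.8063, T=0.294, ωT=0.844133, cosh=1.377945, sinh=0.948015; start (x,ẋ)=(0.382117, 0.046349) → end (x,ẋ)=(0.237103, -1.090733)
phase 4: p=1.1727, T=0.331, ωT=0.950367, cosh=1.486629, sinh=1.100030; start (x,ẋ)=(0.237103, -1.090733) → end (x,ẋ)=(-0.636073, -4.576510)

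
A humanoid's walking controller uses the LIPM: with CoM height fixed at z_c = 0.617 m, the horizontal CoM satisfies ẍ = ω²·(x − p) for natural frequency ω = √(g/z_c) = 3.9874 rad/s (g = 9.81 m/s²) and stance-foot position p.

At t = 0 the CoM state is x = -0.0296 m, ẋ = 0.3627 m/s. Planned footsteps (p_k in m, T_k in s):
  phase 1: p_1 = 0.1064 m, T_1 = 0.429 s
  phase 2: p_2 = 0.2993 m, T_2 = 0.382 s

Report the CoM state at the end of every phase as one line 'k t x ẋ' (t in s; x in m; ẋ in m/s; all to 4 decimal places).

1 0.4290 -0.0387 -0.4150
2 0.8110 -0.7400 -3.9409

phase 1: p=0.1064, T=0.429, ωT=1.710595, cosh=2.856504, sinh=2.675746; start (x,ẋ)=(-0.029600, 0.362700) → end (x,ẋ)=(-0.038695, -0.414967)
phase 2: p=0.2993, T=0.382, ωT=1.523187, cosh=2.402418, sinh=2.184402; start (x,ẋ)=(-0.038695, -0.414967) → end (x,ẋ)=(-0.740034, -3.940884)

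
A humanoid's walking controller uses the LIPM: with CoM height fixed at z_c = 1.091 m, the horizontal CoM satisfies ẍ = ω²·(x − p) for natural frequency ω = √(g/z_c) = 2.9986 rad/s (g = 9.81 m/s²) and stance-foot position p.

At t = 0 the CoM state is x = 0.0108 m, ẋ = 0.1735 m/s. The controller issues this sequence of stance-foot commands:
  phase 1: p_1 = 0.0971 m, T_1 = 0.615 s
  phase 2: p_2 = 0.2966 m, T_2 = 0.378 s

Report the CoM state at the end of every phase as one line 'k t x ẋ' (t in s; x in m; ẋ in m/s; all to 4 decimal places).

phase 1: p=0.0971, T=0.615, ωT=1.844139, cosh=3.240408, sinh=3.082246; start (x,ẋ)=(0.010800, 0.173500) → end (x,ẋ)=(-0.004207, -0.235410)
phase 2: p=0.2966, T=0.378, ωT=1.133471, cosh=1.714167, sinh=1.392253; start (x,ẋ)=(-0.004207, -0.235410) → end (x,ẋ)=(-0.328335, -1.659346)

1 0.6150 -0.0042 -0.2354
2 0.9930 -0.3283 -1.6593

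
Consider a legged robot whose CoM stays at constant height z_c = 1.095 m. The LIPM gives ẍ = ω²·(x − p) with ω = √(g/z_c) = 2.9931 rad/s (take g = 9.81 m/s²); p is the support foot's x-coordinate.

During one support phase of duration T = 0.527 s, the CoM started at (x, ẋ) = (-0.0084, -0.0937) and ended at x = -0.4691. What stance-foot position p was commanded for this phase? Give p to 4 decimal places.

ωT = 2.9931·0.527 = 1.577364; cosh(ωT) = 2.524346, sinh(ωT) = 2.317827
x(T) = p + (x₀−p)·cosh(ωT) + (ẋ₀/ω)·sinh(ωT) ⇒ p·(1 − cosh) = x(T) − x₀·cosh − (ẋ₀/ω)·sinh
numerator   = -0.4691 − (-0.0084)·2.524346 − (-0.0937/2.9931)·2.317827 = -0.375335
denominator = 1 − 2.524346 = -1.524346
p = -0.375335 / -1.524346 = 0.2462

p = 0.2462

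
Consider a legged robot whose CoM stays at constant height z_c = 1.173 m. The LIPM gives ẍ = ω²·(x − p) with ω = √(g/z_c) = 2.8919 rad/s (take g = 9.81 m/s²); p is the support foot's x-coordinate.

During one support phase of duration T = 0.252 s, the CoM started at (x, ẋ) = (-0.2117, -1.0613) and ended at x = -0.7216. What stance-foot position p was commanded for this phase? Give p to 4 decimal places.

p = 0.5744

ωT = 2.8919·0.252 = 0.728759; cosh(ωT) = 1.277507, sinh(ωT) = 0.795000
x(T) = p + (x₀−p)·cosh(ωT) + (ẋ₀/ω)·sinh(ωT) ⇒ p·(1 − cosh) = x(T) − x₀·cosh − (ẋ₀/ω)·sinh
numerator   = -0.7216 − (-0.2117)·1.277507 − (-1.0613/2.8919)·0.795000 = -0.159394
denominator = 1 − 1.277507 = -0.277507
p = -0.159394 / -0.277507 = 0.5744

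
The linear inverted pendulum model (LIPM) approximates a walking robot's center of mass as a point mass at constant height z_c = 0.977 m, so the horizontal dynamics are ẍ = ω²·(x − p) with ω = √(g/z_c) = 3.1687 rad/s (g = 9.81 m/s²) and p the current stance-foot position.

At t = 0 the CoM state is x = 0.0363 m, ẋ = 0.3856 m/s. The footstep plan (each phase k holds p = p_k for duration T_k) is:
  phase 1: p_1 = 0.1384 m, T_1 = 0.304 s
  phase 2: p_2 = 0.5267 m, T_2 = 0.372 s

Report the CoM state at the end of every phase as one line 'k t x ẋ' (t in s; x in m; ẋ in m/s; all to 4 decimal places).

1 0.3040 0.1214 0.2166
2 0.6760 -0.0938 -1.5044

phase 1: p=0.1384, T=0.304, ωT=0.963285, cosh=1.500963, sinh=1.119326; start (x,ẋ)=(0.036300, 0.385600) → end (x,ẋ)=(0.121363, 0.216642)
phase 2: p=0.5267, T=0.372, ωT=1.178756, cosh=1.778995, sinh=1.471334; start (x,ẋ)=(0.121363, 0.216642) → end (x,ẋ)=(-0.093799, -1.504364)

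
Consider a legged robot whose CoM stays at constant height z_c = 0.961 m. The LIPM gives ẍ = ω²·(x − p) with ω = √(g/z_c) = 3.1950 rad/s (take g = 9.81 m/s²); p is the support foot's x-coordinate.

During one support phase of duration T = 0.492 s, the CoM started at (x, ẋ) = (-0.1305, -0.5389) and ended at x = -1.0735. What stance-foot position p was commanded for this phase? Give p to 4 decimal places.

ωT = 3.1950·0.492 = 1.571940; cosh(ωT) = 2.511812, sinh(ωT) = 2.304170
x(T) = p + (x₀−p)·cosh(ωT) + (ẋ₀/ω)·sinh(ωT) ⇒ p·(1 − cosh) = x(T) − x₀·cosh − (ẋ₀/ω)·sinh
numerator   = -1.0735 − (-0.1305)·2.511812 − (-0.5389/3.1950)·2.304170 = -0.357065
denominator = 1 − 2.511812 = -1.511812
p = -0.357065 / -1.511812 = 0.2362

p = 0.2362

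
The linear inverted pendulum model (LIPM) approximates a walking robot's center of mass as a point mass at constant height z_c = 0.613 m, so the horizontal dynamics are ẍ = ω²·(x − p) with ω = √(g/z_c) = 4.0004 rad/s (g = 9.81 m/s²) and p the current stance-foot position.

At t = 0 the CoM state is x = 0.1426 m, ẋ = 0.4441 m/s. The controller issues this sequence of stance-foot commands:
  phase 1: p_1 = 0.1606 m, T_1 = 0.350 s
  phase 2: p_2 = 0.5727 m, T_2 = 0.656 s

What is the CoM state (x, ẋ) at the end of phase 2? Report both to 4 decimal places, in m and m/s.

phase 1: p=0.1606, T=0.350, ωT=1.400140, cosh=2.151165, sinh=1.904603; start (x,ẋ)=(0.142600, 0.444100) → end (x,ẋ)=(0.333316, 0.818187)
phase 2: p=0.5727, T=0.656, ωT=2.624262, cosh=6.933444, sinh=6.860951; start (x,ẋ)=(0.333316, 0.818187) → end (x,ẋ)=(0.316193, -0.897398)

x = 0.3162, ẋ = -0.8974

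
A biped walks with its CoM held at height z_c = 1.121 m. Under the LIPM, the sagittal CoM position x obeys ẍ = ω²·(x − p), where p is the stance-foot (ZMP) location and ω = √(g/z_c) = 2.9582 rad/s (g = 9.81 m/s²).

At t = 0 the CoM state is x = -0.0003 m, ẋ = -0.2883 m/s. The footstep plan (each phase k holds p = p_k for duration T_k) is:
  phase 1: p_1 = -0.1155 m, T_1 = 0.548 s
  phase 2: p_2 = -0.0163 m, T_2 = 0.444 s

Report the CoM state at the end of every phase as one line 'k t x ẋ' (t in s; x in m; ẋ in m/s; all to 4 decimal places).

phase 1: p=-0.1155, T=0.548, ωT=1.621094, cosh=2.628151, sinh=2.430469; start (x,ẋ)=(-0.000300, -0.288300) → end (x,ẋ)=(-0.049605, 0.070570)
phase 2: p=-0.0163, T=0.444, ωT=1.313441, cosh=1.993921, sinh=1.725027; start (x,ẋ)=(-0.049605, 0.070570) → end (x,ẋ)=(-0.041556, -0.029245)

1 0.5480 -0.0496 0.0706
2 0.9920 -0.0416 -0.0292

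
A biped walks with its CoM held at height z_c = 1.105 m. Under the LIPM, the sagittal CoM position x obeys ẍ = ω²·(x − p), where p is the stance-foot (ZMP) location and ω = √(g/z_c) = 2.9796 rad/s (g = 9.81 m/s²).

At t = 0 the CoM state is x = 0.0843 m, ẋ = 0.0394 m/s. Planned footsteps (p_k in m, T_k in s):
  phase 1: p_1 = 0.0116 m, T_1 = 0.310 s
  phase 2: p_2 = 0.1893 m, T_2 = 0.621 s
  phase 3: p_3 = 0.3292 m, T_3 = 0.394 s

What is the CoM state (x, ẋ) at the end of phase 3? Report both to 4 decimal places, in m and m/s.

x = 0.4758, ẋ = 0.5879

phase 1: p=0.0116, T=0.310, ωT=0.923676, cosh=1.457794, sinh=1.060737; start (x,ẋ)=(0.084300, 0.039400) → end (x,ẋ)=(0.131608, 0.287211)
phase 2: p=0.1893, T=0.621, ωT=1.850332, cosh=3.259557, sinh=3.102372; start (x,ẋ)=(0.131608, 0.287211) → end (x,ẋ)=(0.300295, 0.402885)
phase 3: p=0.3292, T=0.394, ωT=1.173962, cosh=1.771962, sinh=1.462823; start (x,ẋ)=(0.300295, 0.402885) → end (x,ẋ)=(0.475776, 0.587910)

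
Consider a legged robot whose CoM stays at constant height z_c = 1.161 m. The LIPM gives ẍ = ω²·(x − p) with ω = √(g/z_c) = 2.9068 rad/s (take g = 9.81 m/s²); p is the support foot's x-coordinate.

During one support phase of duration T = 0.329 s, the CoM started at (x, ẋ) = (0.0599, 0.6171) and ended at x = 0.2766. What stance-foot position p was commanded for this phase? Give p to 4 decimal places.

p = 0.0979

ωT = 2.9068·0.329 = 0.956337; cosh(ωT) = 1.493223, sinh(ωT) = 1.108925
x(T) = p + (x₀−p)·cosh(ωT) + (ẋ₀/ω)·sinh(ωT) ⇒ p·(1 − cosh) = x(T) − x₀·cosh − (ẋ₀/ω)·sinh
numerator   = 0.2766 − (0.0599)·1.493223 − (0.6171/2.9068)·1.108925 = -0.048264
denominator = 1 − 1.493223 = -0.493223
p = -0.048264 / -0.493223 = 0.0979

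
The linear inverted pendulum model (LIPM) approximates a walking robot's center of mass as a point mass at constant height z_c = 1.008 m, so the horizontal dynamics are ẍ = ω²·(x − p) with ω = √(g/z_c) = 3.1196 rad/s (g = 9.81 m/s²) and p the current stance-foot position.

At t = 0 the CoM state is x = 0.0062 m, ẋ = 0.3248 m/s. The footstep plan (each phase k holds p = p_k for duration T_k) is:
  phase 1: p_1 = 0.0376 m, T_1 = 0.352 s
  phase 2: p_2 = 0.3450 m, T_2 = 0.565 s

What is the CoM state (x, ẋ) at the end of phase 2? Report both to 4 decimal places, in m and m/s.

x = 0.0544, ẋ = -0.7179

phase 1: p=0.0376, T=0.352, ωT=1.098099, cosh=1.665983, sinh=1.332478; start (x,ẋ)=(0.006200, 0.324800) → end (x,ẋ)=(0.124020, 0.410588)
phase 2: p=0.3450, T=0.565, ωT=1.762574, cosh=2.999510, sinh=2.827908; start (x,ẋ)=(0.124020, 0.410588) → end (x,ẋ)=(0.054366, -0.717907)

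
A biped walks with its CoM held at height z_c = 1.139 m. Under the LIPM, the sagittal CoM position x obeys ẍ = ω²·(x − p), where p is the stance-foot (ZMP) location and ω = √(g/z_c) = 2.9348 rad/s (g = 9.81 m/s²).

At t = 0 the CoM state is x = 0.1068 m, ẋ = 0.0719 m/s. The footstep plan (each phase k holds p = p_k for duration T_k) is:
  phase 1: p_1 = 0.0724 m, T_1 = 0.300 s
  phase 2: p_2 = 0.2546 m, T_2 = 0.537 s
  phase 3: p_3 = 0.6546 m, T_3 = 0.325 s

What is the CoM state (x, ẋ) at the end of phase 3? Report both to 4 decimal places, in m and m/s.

x = -0.2005, ẋ = -2.0158

phase 1: p=0.0724, T=0.300, ωT=0.880440, cosh=1.413281, sinh=0.998680; start (x,ẋ)=(0.106800, 0.071900) → end (x,ẋ)=(0.145484, 0.202439)
phase 2: p=0.2546, T=0.537, ωT=1.575988, cosh=2.521159, sinh=2.314356; start (x,ẋ)=(0.145484, 0.202439) → end (x,ẋ)=(0.139142, -0.230757)
phase 3: p=0.6546, T=0.325, ωT=0.953810, cosh=1.490425, sinh=1.105155; start (x,ẋ)=(0.139142, -0.230757) → end (x,ẋ)=(-0.200548, -2.015768)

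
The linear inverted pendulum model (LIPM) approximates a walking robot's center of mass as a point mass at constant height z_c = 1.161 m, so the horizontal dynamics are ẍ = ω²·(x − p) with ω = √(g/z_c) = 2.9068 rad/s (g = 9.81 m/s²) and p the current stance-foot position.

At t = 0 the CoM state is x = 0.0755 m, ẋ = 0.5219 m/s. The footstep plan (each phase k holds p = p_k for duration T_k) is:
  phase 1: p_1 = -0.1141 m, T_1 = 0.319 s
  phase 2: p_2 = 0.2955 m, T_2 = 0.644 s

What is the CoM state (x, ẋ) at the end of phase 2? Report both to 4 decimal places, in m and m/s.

phase 1: p=-0.1141, T=0.319, ωT=0.927269, cosh=1.461615, sinh=1.065982; start (x,ẋ)=(0.075500, 0.521900) → end (x,ẋ)=(0.354413, 1.350311)
phase 2: p=0.2955, T=0.644, ωT=1.871979, cosh=3.327485, sinh=3.173666; start (x,ẋ)=(0.354413, 1.350311) → end (x,ẋ)=(1.965813, 5.036629)

x = 1.9658, ẋ = 5.0366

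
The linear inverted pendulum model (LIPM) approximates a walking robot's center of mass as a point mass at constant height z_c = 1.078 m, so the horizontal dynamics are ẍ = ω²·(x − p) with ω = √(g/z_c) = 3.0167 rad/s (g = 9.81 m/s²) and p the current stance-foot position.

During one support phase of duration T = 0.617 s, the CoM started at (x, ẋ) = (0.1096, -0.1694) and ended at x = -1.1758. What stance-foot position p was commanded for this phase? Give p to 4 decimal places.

p = 0.5932

ωT = 3.0167·0.617 = 1.861304; cosh(ωT) = 3.293794, sinh(ωT) = 3.138324
x(T) = p + (x₀−p)·cosh(ωT) + (ẋ₀/ω)·sinh(ωT) ⇒ p·(1 − cosh) = x(T) − x₀·cosh − (ẋ₀/ω)·sinh
numerator   = -1.1758 − (0.1096)·3.293794 − (-0.1694/3.0167)·3.138324 = -1.360570
denominator = 1 − 3.293794 = -2.293794
p = -1.360570 / -2.293794 = 0.5932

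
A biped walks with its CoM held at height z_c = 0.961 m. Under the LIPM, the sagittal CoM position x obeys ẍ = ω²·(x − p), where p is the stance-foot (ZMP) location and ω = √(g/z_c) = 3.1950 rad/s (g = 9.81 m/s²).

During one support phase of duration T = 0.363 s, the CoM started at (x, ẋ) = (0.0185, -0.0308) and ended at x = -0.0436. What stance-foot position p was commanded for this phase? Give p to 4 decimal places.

p = 0.0827

ωT = 3.1950·0.363 = 1.159785; cosh(ωT) = 1.751401, sinh(ωT) = 1.437847
x(T) = p + (x₀−p)·cosh(ωT) + (ẋ₀/ω)·sinh(ωT) ⇒ p·(1 − cosh) = x(T) − x₀·cosh − (ẋ₀/ω)·sinh
numerator   = -0.0436 − (0.0185)·1.751401 − (-0.0308/3.1950)·1.437847 = -0.062140
denominator = 1 − 1.751401 = -0.751401
p = -0.062140 / -0.751401 = 0.0827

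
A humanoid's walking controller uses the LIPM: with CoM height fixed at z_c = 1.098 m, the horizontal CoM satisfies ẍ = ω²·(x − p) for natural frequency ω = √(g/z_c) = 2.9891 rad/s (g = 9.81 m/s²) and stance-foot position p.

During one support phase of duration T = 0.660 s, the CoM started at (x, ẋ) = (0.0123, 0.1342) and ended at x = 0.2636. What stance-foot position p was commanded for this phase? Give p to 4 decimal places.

ωT = 2.9891·0.660 = 1.972806; cosh(ωT) = 3.664946, sinh(ωT) = 3.525880
x(T) = p + (x₀−p)·cosh(ωT) + (ẋ₀/ω)·sinh(ωT) ⇒ p·(1 − cosh) = x(T) − x₀·cosh − (ẋ₀/ω)·sinh
numerator   = 0.2636 − (0.0123)·3.664946 − (0.1342/2.9891)·3.525880 = 0.060222
denominator = 1 − 3.664946 = -2.664946
p = 0.060222 / -2.664946 = -0.0226

p = -0.0226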